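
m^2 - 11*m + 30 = (m - 6)*(m - 5)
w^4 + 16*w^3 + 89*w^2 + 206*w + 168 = (w + 2)*(w + 3)*(w + 4)*(w + 7)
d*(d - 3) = d^2 - 3*d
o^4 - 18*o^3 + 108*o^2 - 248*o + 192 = (o - 8)*(o - 6)*(o - 2)^2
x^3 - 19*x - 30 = (x - 5)*(x + 2)*(x + 3)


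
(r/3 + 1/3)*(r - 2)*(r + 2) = r^3/3 + r^2/3 - 4*r/3 - 4/3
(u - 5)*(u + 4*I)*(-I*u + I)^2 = -u^4 + 7*u^3 - 4*I*u^3 - 11*u^2 + 28*I*u^2 + 5*u - 44*I*u + 20*I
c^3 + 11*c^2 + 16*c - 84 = (c - 2)*(c + 6)*(c + 7)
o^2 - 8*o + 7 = (o - 7)*(o - 1)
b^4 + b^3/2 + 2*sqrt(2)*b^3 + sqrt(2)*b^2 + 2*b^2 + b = b*(b + 1/2)*(b + sqrt(2))^2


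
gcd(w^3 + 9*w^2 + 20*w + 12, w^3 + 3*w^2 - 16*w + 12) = w + 6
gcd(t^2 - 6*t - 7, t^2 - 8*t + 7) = t - 7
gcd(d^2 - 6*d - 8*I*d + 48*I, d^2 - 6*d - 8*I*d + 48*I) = d^2 + d*(-6 - 8*I) + 48*I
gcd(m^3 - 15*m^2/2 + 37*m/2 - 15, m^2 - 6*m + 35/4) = m - 5/2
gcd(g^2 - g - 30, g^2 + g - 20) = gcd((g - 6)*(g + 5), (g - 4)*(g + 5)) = g + 5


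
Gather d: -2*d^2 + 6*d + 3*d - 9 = -2*d^2 + 9*d - 9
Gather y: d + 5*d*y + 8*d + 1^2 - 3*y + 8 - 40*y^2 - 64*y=9*d - 40*y^2 + y*(5*d - 67) + 9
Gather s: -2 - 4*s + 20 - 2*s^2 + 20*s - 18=-2*s^2 + 16*s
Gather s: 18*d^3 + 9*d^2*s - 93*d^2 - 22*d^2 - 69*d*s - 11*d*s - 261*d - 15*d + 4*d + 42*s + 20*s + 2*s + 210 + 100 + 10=18*d^3 - 115*d^2 - 272*d + s*(9*d^2 - 80*d + 64) + 320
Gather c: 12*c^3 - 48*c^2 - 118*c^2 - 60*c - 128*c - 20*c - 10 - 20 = 12*c^3 - 166*c^2 - 208*c - 30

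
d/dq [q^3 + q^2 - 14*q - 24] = 3*q^2 + 2*q - 14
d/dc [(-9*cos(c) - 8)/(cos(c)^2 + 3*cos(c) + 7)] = (-9*cos(c)^2 - 16*cos(c) + 39)*sin(c)/(cos(c)^2 + 3*cos(c) + 7)^2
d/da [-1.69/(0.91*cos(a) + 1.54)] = -1.5379*sin(a)/(0.91*cos(a) + 1.54)^2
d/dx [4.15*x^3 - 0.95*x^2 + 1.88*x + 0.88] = 12.45*x^2 - 1.9*x + 1.88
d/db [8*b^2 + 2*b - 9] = 16*b + 2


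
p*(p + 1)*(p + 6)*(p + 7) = p^4 + 14*p^3 + 55*p^2 + 42*p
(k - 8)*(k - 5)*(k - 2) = k^3 - 15*k^2 + 66*k - 80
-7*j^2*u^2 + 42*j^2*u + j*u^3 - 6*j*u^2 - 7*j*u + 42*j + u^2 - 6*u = (-7*j + u)*(u - 6)*(j*u + 1)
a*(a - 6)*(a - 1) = a^3 - 7*a^2 + 6*a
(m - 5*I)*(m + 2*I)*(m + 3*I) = m^3 + 19*m + 30*I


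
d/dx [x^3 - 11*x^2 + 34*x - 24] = 3*x^2 - 22*x + 34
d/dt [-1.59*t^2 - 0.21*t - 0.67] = -3.18*t - 0.21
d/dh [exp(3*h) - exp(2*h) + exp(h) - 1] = (3*exp(2*h) - 2*exp(h) + 1)*exp(h)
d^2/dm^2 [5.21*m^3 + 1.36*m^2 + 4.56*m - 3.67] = 31.26*m + 2.72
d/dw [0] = 0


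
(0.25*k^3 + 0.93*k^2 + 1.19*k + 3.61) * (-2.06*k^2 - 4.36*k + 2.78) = -0.515*k^5 - 3.0058*k^4 - 5.8112*k^3 - 10.0396*k^2 - 12.4314*k + 10.0358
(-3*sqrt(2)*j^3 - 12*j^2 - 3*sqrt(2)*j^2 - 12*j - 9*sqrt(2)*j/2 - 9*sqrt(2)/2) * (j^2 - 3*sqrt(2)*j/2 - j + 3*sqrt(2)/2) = -3*sqrt(2)*j^5 - 3*j^4 + 33*sqrt(2)*j^3/2 + 33*j^2/2 - 27*sqrt(2)*j/2 - 27/2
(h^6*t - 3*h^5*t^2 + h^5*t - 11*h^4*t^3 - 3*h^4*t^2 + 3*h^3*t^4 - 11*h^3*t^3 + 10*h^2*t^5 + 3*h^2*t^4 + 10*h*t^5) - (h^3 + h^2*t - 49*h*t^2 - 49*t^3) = h^6*t - 3*h^5*t^2 + h^5*t - 11*h^4*t^3 - 3*h^4*t^2 + 3*h^3*t^4 - 11*h^3*t^3 - h^3 + 10*h^2*t^5 + 3*h^2*t^4 - h^2*t + 10*h*t^5 + 49*h*t^2 + 49*t^3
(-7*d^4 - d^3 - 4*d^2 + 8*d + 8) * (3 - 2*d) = 14*d^5 - 19*d^4 + 5*d^3 - 28*d^2 + 8*d + 24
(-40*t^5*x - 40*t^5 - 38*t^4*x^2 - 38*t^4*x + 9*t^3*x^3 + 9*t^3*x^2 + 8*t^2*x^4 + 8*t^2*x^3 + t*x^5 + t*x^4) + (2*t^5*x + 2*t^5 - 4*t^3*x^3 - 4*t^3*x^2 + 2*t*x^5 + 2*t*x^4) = -38*t^5*x - 38*t^5 - 38*t^4*x^2 - 38*t^4*x + 5*t^3*x^3 + 5*t^3*x^2 + 8*t^2*x^4 + 8*t^2*x^3 + 3*t*x^5 + 3*t*x^4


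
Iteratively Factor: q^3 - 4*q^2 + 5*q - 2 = (q - 1)*(q^2 - 3*q + 2) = (q - 1)^2*(q - 2)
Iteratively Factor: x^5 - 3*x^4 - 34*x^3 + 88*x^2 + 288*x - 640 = (x - 5)*(x^4 + 2*x^3 - 24*x^2 - 32*x + 128) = (x - 5)*(x + 4)*(x^3 - 2*x^2 - 16*x + 32) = (x - 5)*(x - 4)*(x + 4)*(x^2 + 2*x - 8) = (x - 5)*(x - 4)*(x - 2)*(x + 4)*(x + 4)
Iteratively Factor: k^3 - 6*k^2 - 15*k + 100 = (k - 5)*(k^2 - k - 20) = (k - 5)^2*(k + 4)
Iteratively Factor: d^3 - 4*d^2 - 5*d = (d + 1)*(d^2 - 5*d) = (d - 5)*(d + 1)*(d)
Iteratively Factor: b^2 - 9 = (b - 3)*(b + 3)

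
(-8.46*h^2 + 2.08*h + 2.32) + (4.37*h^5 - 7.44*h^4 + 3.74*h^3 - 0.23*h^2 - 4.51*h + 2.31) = 4.37*h^5 - 7.44*h^4 + 3.74*h^3 - 8.69*h^2 - 2.43*h + 4.63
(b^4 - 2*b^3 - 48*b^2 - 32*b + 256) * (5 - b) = -b^5 + 7*b^4 + 38*b^3 - 208*b^2 - 416*b + 1280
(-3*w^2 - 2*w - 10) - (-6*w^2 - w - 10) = 3*w^2 - w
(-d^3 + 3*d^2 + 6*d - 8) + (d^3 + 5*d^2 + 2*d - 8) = 8*d^2 + 8*d - 16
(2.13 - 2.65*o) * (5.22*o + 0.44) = -13.833*o^2 + 9.9526*o + 0.9372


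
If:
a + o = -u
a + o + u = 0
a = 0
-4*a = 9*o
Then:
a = 0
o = 0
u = 0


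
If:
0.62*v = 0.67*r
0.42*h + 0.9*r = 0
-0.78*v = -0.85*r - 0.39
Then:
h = 117.76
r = -54.95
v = -59.39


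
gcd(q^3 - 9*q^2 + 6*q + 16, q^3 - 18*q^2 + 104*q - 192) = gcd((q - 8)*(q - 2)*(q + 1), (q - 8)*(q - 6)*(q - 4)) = q - 8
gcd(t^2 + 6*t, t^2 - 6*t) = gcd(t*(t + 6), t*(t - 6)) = t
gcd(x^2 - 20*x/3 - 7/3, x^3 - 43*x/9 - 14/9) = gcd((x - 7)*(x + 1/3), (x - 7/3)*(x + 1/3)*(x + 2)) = x + 1/3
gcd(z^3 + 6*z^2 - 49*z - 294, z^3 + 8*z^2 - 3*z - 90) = z + 6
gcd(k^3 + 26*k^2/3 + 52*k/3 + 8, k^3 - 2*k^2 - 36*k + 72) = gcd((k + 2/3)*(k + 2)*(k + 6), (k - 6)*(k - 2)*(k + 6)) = k + 6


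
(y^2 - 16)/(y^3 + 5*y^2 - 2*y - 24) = (y - 4)/(y^2 + y - 6)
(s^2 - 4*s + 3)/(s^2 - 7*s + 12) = (s - 1)/(s - 4)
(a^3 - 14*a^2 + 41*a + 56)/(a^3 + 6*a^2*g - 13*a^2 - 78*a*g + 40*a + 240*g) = (a^2 - 6*a - 7)/(a^2 + 6*a*g - 5*a - 30*g)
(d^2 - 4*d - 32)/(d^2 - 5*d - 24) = (d + 4)/(d + 3)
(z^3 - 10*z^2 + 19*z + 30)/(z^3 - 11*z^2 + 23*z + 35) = (z - 6)/(z - 7)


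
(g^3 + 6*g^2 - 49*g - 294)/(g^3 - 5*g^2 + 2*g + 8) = (g^3 + 6*g^2 - 49*g - 294)/(g^3 - 5*g^2 + 2*g + 8)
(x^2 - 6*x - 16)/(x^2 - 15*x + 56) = (x + 2)/(x - 7)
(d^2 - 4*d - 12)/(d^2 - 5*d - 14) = (d - 6)/(d - 7)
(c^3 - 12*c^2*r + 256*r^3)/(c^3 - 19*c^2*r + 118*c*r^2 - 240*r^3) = (c^2 - 4*c*r - 32*r^2)/(c^2 - 11*c*r + 30*r^2)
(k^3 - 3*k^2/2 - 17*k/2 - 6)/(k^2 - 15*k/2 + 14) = (2*k^2 + 5*k + 3)/(2*k - 7)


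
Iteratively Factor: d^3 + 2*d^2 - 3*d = (d)*(d^2 + 2*d - 3) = d*(d - 1)*(d + 3)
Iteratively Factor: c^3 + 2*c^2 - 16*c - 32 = (c + 4)*(c^2 - 2*c - 8) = (c + 2)*(c + 4)*(c - 4)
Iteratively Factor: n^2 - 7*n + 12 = (n - 3)*(n - 4)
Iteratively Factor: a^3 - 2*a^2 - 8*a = (a - 4)*(a^2 + 2*a) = a*(a - 4)*(a + 2)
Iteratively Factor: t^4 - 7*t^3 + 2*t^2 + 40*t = (t)*(t^3 - 7*t^2 + 2*t + 40) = t*(t - 4)*(t^2 - 3*t - 10) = t*(t - 5)*(t - 4)*(t + 2)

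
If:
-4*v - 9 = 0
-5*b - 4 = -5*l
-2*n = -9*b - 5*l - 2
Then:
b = n/7 - 3/7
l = n/7 + 13/35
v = -9/4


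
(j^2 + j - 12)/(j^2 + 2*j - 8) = (j - 3)/(j - 2)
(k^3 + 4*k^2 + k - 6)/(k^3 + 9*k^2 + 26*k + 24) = (k - 1)/(k + 4)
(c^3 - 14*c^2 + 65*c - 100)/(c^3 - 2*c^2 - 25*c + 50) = (c^2 - 9*c + 20)/(c^2 + 3*c - 10)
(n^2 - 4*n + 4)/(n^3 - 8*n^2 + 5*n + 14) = (n - 2)/(n^2 - 6*n - 7)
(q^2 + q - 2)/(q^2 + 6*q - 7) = (q + 2)/(q + 7)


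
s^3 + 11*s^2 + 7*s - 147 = (s - 3)*(s + 7)^2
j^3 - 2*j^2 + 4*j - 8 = (j - 2)*(j - 2*I)*(j + 2*I)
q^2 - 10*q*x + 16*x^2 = (q - 8*x)*(q - 2*x)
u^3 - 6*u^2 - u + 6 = (u - 6)*(u - 1)*(u + 1)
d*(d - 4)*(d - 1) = d^3 - 5*d^2 + 4*d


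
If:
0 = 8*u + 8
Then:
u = -1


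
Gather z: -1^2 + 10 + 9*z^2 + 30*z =9*z^2 + 30*z + 9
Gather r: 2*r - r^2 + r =-r^2 + 3*r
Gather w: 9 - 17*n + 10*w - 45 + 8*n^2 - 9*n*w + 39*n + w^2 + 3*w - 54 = 8*n^2 + 22*n + w^2 + w*(13 - 9*n) - 90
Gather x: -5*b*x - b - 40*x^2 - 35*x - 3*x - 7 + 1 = -b - 40*x^2 + x*(-5*b - 38) - 6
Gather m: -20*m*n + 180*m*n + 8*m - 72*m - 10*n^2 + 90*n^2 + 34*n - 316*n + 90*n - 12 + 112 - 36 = m*(160*n - 64) + 80*n^2 - 192*n + 64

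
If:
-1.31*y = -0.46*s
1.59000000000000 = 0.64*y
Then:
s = 7.08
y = 2.48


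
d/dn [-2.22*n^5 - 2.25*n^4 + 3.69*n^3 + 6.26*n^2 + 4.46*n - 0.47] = -11.1*n^4 - 9.0*n^3 + 11.07*n^2 + 12.52*n + 4.46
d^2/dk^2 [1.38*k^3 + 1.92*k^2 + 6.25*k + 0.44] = 8.28*k + 3.84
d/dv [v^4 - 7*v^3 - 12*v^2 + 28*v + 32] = 4*v^3 - 21*v^2 - 24*v + 28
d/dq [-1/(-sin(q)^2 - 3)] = -4*sin(2*q)/(cos(2*q) - 7)^2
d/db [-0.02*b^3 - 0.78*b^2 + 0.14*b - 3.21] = -0.06*b^2 - 1.56*b + 0.14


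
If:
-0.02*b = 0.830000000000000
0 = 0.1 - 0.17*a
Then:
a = 0.59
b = -41.50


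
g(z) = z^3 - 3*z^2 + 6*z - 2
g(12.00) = 1366.00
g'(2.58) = 10.49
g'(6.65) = 98.77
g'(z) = 3*z^2 - 6*z + 6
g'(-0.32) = 8.23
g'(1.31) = 3.29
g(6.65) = 199.31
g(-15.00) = -4142.00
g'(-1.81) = 26.69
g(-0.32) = -4.26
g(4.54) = 56.98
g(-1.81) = -28.62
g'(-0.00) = 6.00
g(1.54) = 3.78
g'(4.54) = 40.59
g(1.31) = 2.96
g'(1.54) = 3.87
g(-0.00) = -2.00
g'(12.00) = 366.00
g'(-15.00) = 771.00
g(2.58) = 10.68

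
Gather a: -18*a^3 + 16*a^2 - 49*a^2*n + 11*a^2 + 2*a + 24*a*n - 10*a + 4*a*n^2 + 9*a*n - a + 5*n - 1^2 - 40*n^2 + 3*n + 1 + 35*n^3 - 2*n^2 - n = -18*a^3 + a^2*(27 - 49*n) + a*(4*n^2 + 33*n - 9) + 35*n^3 - 42*n^2 + 7*n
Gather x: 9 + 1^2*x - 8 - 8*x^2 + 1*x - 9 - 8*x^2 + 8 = -16*x^2 + 2*x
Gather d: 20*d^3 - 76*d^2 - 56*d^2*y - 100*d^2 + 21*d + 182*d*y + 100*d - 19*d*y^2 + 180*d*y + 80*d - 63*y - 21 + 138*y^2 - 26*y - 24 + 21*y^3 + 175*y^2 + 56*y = 20*d^3 + d^2*(-56*y - 176) + d*(-19*y^2 + 362*y + 201) + 21*y^3 + 313*y^2 - 33*y - 45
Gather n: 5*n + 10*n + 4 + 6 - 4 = 15*n + 6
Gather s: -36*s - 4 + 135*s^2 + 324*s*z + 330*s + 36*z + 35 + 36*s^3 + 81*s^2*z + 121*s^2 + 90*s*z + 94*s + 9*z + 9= 36*s^3 + s^2*(81*z + 256) + s*(414*z + 388) + 45*z + 40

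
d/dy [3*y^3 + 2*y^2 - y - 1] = 9*y^2 + 4*y - 1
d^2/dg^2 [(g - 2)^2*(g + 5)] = 6*g + 2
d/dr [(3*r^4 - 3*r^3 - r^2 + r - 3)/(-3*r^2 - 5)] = (-18*r^5 + 9*r^4 - 60*r^3 + 48*r^2 - 8*r - 5)/(9*r^4 + 30*r^2 + 25)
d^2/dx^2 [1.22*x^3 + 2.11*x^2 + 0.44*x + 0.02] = 7.32*x + 4.22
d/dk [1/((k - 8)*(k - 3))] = (11 - 2*k)/(k^4 - 22*k^3 + 169*k^2 - 528*k + 576)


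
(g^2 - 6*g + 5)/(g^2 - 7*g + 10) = (g - 1)/(g - 2)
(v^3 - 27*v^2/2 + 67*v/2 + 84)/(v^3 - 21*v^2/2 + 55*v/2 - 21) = (2*v^2 - 13*v - 24)/(2*v^2 - 7*v + 6)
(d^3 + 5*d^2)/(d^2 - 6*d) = d*(d + 5)/(d - 6)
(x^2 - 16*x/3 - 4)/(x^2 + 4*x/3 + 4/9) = 3*(x - 6)/(3*x + 2)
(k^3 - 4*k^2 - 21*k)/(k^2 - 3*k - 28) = k*(k + 3)/(k + 4)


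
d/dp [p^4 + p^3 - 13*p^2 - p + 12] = 4*p^3 + 3*p^2 - 26*p - 1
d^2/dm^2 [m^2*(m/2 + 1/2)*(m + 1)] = 6*m^2 + 6*m + 1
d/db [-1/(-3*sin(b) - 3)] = -cos(b)/(3*(sin(b) + 1)^2)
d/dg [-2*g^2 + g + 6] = 1 - 4*g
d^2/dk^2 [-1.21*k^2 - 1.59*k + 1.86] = -2.42000000000000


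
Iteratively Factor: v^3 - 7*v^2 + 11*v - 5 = (v - 1)*(v^2 - 6*v + 5) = (v - 5)*(v - 1)*(v - 1)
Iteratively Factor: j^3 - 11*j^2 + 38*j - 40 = (j - 5)*(j^2 - 6*j + 8) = (j - 5)*(j - 2)*(j - 4)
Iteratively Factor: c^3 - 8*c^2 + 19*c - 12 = (c - 3)*(c^2 - 5*c + 4) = (c - 3)*(c - 1)*(c - 4)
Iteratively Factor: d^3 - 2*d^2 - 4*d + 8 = (d - 2)*(d^2 - 4) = (d - 2)*(d + 2)*(d - 2)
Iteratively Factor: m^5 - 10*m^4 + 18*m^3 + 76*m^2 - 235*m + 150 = (m + 3)*(m^4 - 13*m^3 + 57*m^2 - 95*m + 50) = (m - 2)*(m + 3)*(m^3 - 11*m^2 + 35*m - 25) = (m - 2)*(m - 1)*(m + 3)*(m^2 - 10*m + 25) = (m - 5)*(m - 2)*(m - 1)*(m + 3)*(m - 5)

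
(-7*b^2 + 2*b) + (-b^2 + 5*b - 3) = -8*b^2 + 7*b - 3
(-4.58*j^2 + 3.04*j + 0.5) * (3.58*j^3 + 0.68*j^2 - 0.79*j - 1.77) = -16.3964*j^5 + 7.7688*j^4 + 7.4754*j^3 + 6.045*j^2 - 5.7758*j - 0.885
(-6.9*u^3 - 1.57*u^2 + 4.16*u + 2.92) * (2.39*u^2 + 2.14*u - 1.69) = -16.491*u^5 - 18.5183*u^4 + 18.2436*u^3 + 18.5345*u^2 - 0.7816*u - 4.9348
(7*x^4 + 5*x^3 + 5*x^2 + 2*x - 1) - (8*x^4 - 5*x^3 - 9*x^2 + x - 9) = -x^4 + 10*x^3 + 14*x^2 + x + 8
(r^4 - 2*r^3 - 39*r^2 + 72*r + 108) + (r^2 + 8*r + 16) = r^4 - 2*r^3 - 38*r^2 + 80*r + 124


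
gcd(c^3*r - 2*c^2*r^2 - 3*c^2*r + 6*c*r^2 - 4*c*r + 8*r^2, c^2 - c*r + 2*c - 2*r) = 1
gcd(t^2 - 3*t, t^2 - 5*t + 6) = t - 3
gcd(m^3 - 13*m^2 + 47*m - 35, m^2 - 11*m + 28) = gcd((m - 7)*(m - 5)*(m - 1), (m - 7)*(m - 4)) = m - 7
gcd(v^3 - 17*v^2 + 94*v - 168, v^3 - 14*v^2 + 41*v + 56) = v - 7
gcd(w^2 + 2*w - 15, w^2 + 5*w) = w + 5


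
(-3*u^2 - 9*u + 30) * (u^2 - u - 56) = -3*u^4 - 6*u^3 + 207*u^2 + 474*u - 1680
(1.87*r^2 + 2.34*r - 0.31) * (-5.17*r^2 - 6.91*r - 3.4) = -9.6679*r^4 - 25.0195*r^3 - 20.9247*r^2 - 5.8139*r + 1.054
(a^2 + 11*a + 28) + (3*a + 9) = a^2 + 14*a + 37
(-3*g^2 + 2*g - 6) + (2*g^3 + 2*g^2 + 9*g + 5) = 2*g^3 - g^2 + 11*g - 1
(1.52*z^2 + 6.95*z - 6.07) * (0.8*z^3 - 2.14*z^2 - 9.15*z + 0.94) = 1.216*z^5 + 2.3072*z^4 - 33.637*z^3 - 49.1739*z^2 + 62.0735*z - 5.7058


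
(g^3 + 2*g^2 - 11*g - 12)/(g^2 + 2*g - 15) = (g^2 + 5*g + 4)/(g + 5)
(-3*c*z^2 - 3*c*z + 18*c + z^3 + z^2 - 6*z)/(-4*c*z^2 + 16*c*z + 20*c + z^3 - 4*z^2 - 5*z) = (3*c*z^2 + 3*c*z - 18*c - z^3 - z^2 + 6*z)/(4*c*z^2 - 16*c*z - 20*c - z^3 + 4*z^2 + 5*z)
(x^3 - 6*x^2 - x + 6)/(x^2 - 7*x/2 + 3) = 2*(x^3 - 6*x^2 - x + 6)/(2*x^2 - 7*x + 6)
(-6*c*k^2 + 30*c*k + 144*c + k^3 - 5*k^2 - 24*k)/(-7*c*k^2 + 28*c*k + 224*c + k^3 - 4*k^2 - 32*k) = (6*c*k + 18*c - k^2 - 3*k)/(7*c*k + 28*c - k^2 - 4*k)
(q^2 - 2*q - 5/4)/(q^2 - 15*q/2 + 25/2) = (q + 1/2)/(q - 5)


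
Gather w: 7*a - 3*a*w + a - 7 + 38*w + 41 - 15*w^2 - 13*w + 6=8*a - 15*w^2 + w*(25 - 3*a) + 40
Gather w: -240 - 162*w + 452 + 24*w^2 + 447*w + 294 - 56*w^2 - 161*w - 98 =-32*w^2 + 124*w + 408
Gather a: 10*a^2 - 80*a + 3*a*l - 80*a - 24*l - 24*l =10*a^2 + a*(3*l - 160) - 48*l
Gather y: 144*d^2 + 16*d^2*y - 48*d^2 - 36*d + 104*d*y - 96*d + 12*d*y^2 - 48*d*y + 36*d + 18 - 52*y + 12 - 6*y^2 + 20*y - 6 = 96*d^2 - 96*d + y^2*(12*d - 6) + y*(16*d^2 + 56*d - 32) + 24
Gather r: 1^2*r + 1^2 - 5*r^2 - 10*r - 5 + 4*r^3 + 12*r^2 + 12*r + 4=4*r^3 + 7*r^2 + 3*r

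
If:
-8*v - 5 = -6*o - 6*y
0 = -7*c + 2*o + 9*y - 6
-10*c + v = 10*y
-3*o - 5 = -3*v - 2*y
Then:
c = -329/286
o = -662/143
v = -500/143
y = 229/286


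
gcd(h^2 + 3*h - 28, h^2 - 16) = h - 4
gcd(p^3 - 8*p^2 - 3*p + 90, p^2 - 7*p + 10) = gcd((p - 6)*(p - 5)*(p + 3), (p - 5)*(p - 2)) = p - 5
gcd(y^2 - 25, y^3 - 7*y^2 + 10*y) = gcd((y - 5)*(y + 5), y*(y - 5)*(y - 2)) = y - 5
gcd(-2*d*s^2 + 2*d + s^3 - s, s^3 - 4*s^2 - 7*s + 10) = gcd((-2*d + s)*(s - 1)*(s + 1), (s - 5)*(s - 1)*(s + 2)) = s - 1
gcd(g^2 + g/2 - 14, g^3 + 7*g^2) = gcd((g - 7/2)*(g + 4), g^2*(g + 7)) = 1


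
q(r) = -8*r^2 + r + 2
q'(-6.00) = 97.00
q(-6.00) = -292.00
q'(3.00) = -47.00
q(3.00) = -67.00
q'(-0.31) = 5.96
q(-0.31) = 0.92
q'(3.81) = -59.96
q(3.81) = -110.32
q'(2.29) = -35.64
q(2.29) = -37.66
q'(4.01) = -63.16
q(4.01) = -122.63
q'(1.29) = -19.64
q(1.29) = -10.02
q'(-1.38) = 23.08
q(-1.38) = -14.62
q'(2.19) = -34.04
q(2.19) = -34.18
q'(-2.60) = 42.60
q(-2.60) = -54.68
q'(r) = 1 - 16*r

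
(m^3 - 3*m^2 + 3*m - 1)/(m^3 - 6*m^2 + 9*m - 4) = (m - 1)/(m - 4)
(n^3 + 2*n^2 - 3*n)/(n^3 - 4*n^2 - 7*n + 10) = n*(n + 3)/(n^2 - 3*n - 10)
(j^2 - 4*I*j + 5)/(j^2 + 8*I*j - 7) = (j - 5*I)/(j + 7*I)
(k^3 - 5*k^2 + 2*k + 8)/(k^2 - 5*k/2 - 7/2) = 2*(k^2 - 6*k + 8)/(2*k - 7)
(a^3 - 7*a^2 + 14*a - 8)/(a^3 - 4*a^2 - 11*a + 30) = (a^2 - 5*a + 4)/(a^2 - 2*a - 15)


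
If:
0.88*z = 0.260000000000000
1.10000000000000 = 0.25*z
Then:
No Solution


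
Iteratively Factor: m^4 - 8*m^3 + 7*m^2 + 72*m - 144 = (m - 4)*(m^3 - 4*m^2 - 9*m + 36) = (m - 4)^2*(m^2 - 9) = (m - 4)^2*(m - 3)*(m + 3)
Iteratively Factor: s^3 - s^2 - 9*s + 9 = (s - 1)*(s^2 - 9) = (s - 3)*(s - 1)*(s + 3)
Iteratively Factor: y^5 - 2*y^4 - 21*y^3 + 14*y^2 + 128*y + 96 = (y + 1)*(y^4 - 3*y^3 - 18*y^2 + 32*y + 96) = (y + 1)*(y + 3)*(y^3 - 6*y^2 + 32) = (y + 1)*(y + 2)*(y + 3)*(y^2 - 8*y + 16) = (y - 4)*(y + 1)*(y + 2)*(y + 3)*(y - 4)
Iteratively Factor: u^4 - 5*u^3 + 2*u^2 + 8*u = (u - 4)*(u^3 - u^2 - 2*u) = u*(u - 4)*(u^2 - u - 2) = u*(u - 4)*(u + 1)*(u - 2)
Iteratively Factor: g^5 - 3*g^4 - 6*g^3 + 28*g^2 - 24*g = (g + 3)*(g^4 - 6*g^3 + 12*g^2 - 8*g) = (g - 2)*(g + 3)*(g^3 - 4*g^2 + 4*g) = g*(g - 2)*(g + 3)*(g^2 - 4*g + 4) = g*(g - 2)^2*(g + 3)*(g - 2)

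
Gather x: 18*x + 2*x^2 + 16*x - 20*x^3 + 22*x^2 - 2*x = -20*x^3 + 24*x^2 + 32*x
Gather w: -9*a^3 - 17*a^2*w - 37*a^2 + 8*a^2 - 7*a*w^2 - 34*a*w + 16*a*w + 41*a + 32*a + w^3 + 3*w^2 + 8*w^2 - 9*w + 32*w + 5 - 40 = -9*a^3 - 29*a^2 + 73*a + w^3 + w^2*(11 - 7*a) + w*(-17*a^2 - 18*a + 23) - 35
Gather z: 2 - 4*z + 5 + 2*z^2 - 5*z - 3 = 2*z^2 - 9*z + 4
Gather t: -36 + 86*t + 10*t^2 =10*t^2 + 86*t - 36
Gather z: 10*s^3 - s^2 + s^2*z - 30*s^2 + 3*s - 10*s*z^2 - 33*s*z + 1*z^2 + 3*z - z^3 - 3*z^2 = 10*s^3 - 31*s^2 + 3*s - z^3 + z^2*(-10*s - 2) + z*(s^2 - 33*s + 3)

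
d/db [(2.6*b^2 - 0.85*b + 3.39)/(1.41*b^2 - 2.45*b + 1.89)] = (-5.1715*b^2 + 0.2682*b + 6.699)/(1.9881*b^4 - 6.909*b^3 + 11.3323*b^2 - 9.261*b + 3.5721)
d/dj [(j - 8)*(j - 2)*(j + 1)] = 3*j^2 - 18*j + 6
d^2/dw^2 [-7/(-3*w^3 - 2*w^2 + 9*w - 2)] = 14*(-(9*w + 2)*(3*w^3 + 2*w^2 - 9*w + 2) + (9*w^2 + 4*w - 9)^2)/(3*w^3 + 2*w^2 - 9*w + 2)^3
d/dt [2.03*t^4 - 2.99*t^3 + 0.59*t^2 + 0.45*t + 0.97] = 8.12*t^3 - 8.97*t^2 + 1.18*t + 0.45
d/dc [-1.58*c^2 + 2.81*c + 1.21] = 2.81 - 3.16*c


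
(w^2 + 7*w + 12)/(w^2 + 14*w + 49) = (w^2 + 7*w + 12)/(w^2 + 14*w + 49)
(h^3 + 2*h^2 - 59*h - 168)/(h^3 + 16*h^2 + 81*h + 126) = (h - 8)/(h + 6)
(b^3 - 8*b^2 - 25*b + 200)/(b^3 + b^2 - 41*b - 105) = (b^2 - 13*b + 40)/(b^2 - 4*b - 21)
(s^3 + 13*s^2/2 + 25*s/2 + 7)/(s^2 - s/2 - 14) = (s^2 + 3*s + 2)/(s - 4)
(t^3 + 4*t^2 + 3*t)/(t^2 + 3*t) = t + 1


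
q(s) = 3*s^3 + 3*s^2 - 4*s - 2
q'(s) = 9*s^2 + 6*s - 4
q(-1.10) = 2.04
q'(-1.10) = 0.29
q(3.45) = 143.10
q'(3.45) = 123.82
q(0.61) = -2.64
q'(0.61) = 3.01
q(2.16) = 33.59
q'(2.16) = 50.95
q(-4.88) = -259.68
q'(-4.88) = 181.05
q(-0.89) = 1.82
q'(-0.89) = -2.21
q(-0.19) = -1.15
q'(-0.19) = -4.82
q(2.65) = 64.30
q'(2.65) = 75.10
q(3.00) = 94.00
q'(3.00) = 95.00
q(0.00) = -2.00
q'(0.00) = -4.00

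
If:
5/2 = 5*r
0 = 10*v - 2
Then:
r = 1/2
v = 1/5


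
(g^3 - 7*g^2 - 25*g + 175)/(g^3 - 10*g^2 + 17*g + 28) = (g^2 - 25)/(g^2 - 3*g - 4)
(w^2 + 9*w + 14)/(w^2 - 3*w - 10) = (w + 7)/(w - 5)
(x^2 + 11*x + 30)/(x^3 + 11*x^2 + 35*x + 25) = (x + 6)/(x^2 + 6*x + 5)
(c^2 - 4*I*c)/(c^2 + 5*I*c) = (c - 4*I)/(c + 5*I)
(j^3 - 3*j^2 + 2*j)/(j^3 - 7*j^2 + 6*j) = (j - 2)/(j - 6)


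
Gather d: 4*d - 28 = 4*d - 28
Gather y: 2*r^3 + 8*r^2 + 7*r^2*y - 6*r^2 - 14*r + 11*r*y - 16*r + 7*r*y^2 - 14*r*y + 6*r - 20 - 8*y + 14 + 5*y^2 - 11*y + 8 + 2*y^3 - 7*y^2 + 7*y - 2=2*r^3 + 2*r^2 - 24*r + 2*y^3 + y^2*(7*r - 2) + y*(7*r^2 - 3*r - 12)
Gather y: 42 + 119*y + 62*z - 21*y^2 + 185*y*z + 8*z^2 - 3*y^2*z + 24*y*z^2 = y^2*(-3*z - 21) + y*(24*z^2 + 185*z + 119) + 8*z^2 + 62*z + 42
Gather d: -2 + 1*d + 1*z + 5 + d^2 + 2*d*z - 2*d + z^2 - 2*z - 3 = d^2 + d*(2*z - 1) + z^2 - z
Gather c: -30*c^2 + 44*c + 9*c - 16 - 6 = -30*c^2 + 53*c - 22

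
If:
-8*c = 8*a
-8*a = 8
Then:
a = -1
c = 1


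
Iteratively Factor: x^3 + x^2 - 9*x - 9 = (x + 1)*(x^2 - 9) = (x - 3)*(x + 1)*(x + 3)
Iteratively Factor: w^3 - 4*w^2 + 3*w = (w - 1)*(w^2 - 3*w) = w*(w - 1)*(w - 3)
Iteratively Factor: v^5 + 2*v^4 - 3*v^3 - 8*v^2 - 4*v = (v - 2)*(v^4 + 4*v^3 + 5*v^2 + 2*v) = (v - 2)*(v + 2)*(v^3 + 2*v^2 + v) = v*(v - 2)*(v + 2)*(v^2 + 2*v + 1) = v*(v - 2)*(v + 1)*(v + 2)*(v + 1)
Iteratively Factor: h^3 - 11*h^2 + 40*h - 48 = (h - 3)*(h^2 - 8*h + 16) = (h - 4)*(h - 3)*(h - 4)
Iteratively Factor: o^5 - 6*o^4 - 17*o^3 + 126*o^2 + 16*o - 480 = (o + 4)*(o^4 - 10*o^3 + 23*o^2 + 34*o - 120) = (o - 3)*(o + 4)*(o^3 - 7*o^2 + 2*o + 40) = (o - 4)*(o - 3)*(o + 4)*(o^2 - 3*o - 10) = (o - 5)*(o - 4)*(o - 3)*(o + 4)*(o + 2)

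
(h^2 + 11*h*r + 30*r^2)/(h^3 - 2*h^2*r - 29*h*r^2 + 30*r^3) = (h + 6*r)/(h^2 - 7*h*r + 6*r^2)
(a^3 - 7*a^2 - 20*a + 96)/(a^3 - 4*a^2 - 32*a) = (a - 3)/a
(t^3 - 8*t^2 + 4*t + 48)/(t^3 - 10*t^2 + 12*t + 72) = (t - 4)/(t - 6)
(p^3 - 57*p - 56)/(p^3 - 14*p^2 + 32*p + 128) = (p^2 + 8*p + 7)/(p^2 - 6*p - 16)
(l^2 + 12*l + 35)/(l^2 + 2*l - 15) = (l + 7)/(l - 3)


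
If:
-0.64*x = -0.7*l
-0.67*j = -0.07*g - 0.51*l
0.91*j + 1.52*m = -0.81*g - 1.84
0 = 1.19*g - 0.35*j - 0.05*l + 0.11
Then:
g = 0.250813368825791*x - 0.0953674948240166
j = 0.722153209109731*x - 0.00996376811594203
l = 0.914285714285714*x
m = -0.565998848051807*x - 1.15374032908358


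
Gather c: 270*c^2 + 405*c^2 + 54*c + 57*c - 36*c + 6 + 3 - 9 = 675*c^2 + 75*c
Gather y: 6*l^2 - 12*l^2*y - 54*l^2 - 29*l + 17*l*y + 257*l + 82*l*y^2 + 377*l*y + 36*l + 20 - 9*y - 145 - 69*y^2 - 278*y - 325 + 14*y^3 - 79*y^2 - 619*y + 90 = -48*l^2 + 264*l + 14*y^3 + y^2*(82*l - 148) + y*(-12*l^2 + 394*l - 906) - 360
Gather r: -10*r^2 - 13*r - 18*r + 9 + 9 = -10*r^2 - 31*r + 18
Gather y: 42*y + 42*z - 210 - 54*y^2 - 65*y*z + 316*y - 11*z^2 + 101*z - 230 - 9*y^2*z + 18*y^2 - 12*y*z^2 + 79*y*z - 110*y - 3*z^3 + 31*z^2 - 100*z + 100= y^2*(-9*z - 36) + y*(-12*z^2 + 14*z + 248) - 3*z^3 + 20*z^2 + 43*z - 340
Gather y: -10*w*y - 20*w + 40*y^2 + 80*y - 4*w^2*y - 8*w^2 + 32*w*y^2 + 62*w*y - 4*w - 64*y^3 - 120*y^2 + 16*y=-8*w^2 - 24*w - 64*y^3 + y^2*(32*w - 80) + y*(-4*w^2 + 52*w + 96)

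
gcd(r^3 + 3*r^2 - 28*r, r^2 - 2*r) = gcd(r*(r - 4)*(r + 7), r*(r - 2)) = r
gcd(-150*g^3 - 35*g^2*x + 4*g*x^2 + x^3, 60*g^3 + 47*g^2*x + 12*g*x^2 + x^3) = 5*g + x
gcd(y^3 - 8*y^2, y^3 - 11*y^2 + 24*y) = y^2 - 8*y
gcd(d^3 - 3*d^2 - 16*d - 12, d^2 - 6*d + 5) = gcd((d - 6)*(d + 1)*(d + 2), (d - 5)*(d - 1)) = 1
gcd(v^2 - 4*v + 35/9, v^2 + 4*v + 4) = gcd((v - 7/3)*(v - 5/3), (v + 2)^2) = 1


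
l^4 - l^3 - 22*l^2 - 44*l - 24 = (l - 6)*(l + 1)*(l + 2)^2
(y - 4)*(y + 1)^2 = y^3 - 2*y^2 - 7*y - 4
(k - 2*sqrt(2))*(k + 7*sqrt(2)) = k^2 + 5*sqrt(2)*k - 28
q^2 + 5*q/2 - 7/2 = (q - 1)*(q + 7/2)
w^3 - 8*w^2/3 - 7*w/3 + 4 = (w - 3)*(w - 1)*(w + 4/3)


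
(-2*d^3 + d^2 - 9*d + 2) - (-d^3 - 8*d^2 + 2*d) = -d^3 + 9*d^2 - 11*d + 2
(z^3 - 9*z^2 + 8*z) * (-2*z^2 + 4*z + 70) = -2*z^5 + 22*z^4 + 18*z^3 - 598*z^2 + 560*z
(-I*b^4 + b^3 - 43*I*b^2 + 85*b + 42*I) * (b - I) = -I*b^5 - 44*I*b^3 + 42*b^2 - 43*I*b + 42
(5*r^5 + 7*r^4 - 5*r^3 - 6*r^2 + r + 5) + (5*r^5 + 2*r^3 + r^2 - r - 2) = 10*r^5 + 7*r^4 - 3*r^3 - 5*r^2 + 3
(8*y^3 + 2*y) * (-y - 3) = -8*y^4 - 24*y^3 - 2*y^2 - 6*y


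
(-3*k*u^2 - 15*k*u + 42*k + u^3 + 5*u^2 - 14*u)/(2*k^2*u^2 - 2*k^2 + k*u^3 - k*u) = (-3*k*u^2 - 15*k*u + 42*k + u^3 + 5*u^2 - 14*u)/(k*(2*k*u^2 - 2*k + u^3 - u))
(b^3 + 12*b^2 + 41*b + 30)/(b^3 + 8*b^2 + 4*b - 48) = (b^2 + 6*b + 5)/(b^2 + 2*b - 8)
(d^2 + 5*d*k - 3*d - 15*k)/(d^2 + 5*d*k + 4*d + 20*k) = (d - 3)/(d + 4)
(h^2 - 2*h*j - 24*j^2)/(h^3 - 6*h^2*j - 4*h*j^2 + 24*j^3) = (h + 4*j)/(h^2 - 4*j^2)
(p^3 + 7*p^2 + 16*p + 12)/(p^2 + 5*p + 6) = p + 2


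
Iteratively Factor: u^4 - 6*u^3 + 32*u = (u)*(u^3 - 6*u^2 + 32) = u*(u + 2)*(u^2 - 8*u + 16) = u*(u - 4)*(u + 2)*(u - 4)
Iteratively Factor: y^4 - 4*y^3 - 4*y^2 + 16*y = (y + 2)*(y^3 - 6*y^2 + 8*y) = (y - 2)*(y + 2)*(y^2 - 4*y) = (y - 4)*(y - 2)*(y + 2)*(y)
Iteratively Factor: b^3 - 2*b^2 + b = (b - 1)*(b^2 - b) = (b - 1)^2*(b)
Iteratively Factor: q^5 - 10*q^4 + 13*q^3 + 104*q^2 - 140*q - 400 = (q - 5)*(q^4 - 5*q^3 - 12*q^2 + 44*q + 80) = (q - 5)*(q - 4)*(q^3 - q^2 - 16*q - 20) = (q - 5)*(q - 4)*(q + 2)*(q^2 - 3*q - 10) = (q - 5)*(q - 4)*(q + 2)^2*(q - 5)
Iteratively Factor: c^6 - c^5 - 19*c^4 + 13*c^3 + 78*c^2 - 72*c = (c + 3)*(c^5 - 4*c^4 - 7*c^3 + 34*c^2 - 24*c) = c*(c + 3)*(c^4 - 4*c^3 - 7*c^2 + 34*c - 24) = c*(c + 3)^2*(c^3 - 7*c^2 + 14*c - 8) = c*(c - 2)*(c + 3)^2*(c^2 - 5*c + 4) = c*(c - 2)*(c - 1)*(c + 3)^2*(c - 4)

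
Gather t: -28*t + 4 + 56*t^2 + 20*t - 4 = 56*t^2 - 8*t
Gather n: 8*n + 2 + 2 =8*n + 4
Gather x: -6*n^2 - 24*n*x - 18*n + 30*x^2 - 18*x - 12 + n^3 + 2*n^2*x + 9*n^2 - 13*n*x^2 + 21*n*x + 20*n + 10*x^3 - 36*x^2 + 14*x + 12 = n^3 + 3*n^2 + 2*n + 10*x^3 + x^2*(-13*n - 6) + x*(2*n^2 - 3*n - 4)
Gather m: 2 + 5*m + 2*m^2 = 2*m^2 + 5*m + 2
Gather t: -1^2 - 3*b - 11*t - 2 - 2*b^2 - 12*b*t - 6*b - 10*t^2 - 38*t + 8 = -2*b^2 - 9*b - 10*t^2 + t*(-12*b - 49) + 5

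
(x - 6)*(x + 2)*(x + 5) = x^3 + x^2 - 32*x - 60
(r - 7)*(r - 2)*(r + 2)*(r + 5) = r^4 - 2*r^3 - 39*r^2 + 8*r + 140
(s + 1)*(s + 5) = s^2 + 6*s + 5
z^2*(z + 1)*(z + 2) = z^4 + 3*z^3 + 2*z^2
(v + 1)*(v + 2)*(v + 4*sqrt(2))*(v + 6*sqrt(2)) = v^4 + 3*v^3 + 10*sqrt(2)*v^3 + 30*sqrt(2)*v^2 + 50*v^2 + 20*sqrt(2)*v + 144*v + 96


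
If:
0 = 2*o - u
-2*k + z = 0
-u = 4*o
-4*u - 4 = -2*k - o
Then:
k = 2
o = 0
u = 0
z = 4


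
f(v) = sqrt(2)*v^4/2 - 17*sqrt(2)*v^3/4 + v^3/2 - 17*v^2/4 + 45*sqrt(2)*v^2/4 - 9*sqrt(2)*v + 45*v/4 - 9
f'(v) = 2*sqrt(2)*v^3 - 51*sqrt(2)*v^2/4 + 3*v^2/2 - 17*v/2 + 45*sqrt(2)*v/2 - 9*sqrt(2) + 45/4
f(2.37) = 1.94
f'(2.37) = -1.41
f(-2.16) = 119.52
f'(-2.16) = -157.48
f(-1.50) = 41.63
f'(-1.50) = -83.20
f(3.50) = -1.49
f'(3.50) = -1.10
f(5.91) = 114.69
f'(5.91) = 142.80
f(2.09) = 2.03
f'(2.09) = 0.87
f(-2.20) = 125.92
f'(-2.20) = -162.91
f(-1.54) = 45.03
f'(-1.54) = -86.93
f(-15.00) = 57031.55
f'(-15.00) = -13616.74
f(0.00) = -9.00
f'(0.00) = -1.48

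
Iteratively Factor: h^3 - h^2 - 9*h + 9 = (h - 3)*(h^2 + 2*h - 3) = (h - 3)*(h + 3)*(h - 1)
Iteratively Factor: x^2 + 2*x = (x + 2)*(x)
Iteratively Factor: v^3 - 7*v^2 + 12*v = (v - 3)*(v^2 - 4*v) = v*(v - 3)*(v - 4)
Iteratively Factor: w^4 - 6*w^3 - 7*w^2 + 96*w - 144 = (w - 3)*(w^3 - 3*w^2 - 16*w + 48) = (w - 4)*(w - 3)*(w^2 + w - 12) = (w - 4)*(w - 3)*(w + 4)*(w - 3)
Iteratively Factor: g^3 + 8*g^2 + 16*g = (g)*(g^2 + 8*g + 16) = g*(g + 4)*(g + 4)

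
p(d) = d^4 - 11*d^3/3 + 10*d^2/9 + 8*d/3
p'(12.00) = 5357.33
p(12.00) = 14592.00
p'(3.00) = 18.33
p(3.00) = 0.00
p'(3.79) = 70.84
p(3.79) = 32.78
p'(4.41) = 141.60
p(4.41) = 97.12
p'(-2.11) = -88.57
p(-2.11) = 53.59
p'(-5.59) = -1052.19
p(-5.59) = 1636.74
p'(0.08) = 2.78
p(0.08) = 0.22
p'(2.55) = 3.13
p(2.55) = -4.49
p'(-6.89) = -1843.17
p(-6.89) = 3487.28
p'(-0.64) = -4.31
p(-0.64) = -0.12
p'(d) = 4*d^3 - 11*d^2 + 20*d/9 + 8/3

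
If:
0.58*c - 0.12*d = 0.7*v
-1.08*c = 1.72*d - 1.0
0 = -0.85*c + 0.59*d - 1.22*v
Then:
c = 0.20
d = 0.46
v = 0.08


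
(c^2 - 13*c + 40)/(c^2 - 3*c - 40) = (c - 5)/(c + 5)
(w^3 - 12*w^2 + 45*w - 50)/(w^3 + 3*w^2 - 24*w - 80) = (w^2 - 7*w + 10)/(w^2 + 8*w + 16)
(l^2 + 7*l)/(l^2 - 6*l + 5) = l*(l + 7)/(l^2 - 6*l + 5)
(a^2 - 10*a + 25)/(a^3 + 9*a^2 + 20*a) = (a^2 - 10*a + 25)/(a*(a^2 + 9*a + 20))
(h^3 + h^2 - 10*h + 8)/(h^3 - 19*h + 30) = (h^2 + 3*h - 4)/(h^2 + 2*h - 15)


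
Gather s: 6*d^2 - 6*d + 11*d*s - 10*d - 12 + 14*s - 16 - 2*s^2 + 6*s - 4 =6*d^2 - 16*d - 2*s^2 + s*(11*d + 20) - 32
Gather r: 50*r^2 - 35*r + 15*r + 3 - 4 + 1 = 50*r^2 - 20*r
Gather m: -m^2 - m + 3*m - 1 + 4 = -m^2 + 2*m + 3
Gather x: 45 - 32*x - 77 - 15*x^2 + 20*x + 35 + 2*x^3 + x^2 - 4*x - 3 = 2*x^3 - 14*x^2 - 16*x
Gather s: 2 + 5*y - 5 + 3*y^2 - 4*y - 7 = 3*y^2 + y - 10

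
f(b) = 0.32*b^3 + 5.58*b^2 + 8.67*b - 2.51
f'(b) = 0.96*b^2 + 11.16*b + 8.67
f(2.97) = 80.84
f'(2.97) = 50.28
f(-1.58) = -3.54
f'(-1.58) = -6.57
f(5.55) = 272.19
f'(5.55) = 100.18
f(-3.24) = 17.09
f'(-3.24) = -17.41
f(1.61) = 27.25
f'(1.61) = 29.13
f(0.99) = 11.85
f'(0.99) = 20.66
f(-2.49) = 5.56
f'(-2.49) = -13.17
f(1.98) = 39.02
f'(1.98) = 34.53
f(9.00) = 760.78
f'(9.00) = 186.87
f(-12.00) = 144.01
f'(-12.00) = 12.99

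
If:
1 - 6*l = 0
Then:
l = 1/6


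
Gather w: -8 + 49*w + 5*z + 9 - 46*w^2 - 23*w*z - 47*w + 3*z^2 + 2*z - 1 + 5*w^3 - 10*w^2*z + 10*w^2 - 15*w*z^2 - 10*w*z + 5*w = 5*w^3 + w^2*(-10*z - 36) + w*(-15*z^2 - 33*z + 7) + 3*z^2 + 7*z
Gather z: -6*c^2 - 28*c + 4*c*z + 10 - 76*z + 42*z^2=-6*c^2 - 28*c + 42*z^2 + z*(4*c - 76) + 10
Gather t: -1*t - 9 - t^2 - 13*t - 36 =-t^2 - 14*t - 45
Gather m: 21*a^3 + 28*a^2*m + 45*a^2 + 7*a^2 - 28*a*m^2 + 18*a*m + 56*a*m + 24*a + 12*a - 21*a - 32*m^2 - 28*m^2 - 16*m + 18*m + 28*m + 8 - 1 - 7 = 21*a^3 + 52*a^2 + 15*a + m^2*(-28*a - 60) + m*(28*a^2 + 74*a + 30)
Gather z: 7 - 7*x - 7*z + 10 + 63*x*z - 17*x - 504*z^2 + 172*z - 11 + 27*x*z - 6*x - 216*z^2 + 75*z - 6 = -30*x - 720*z^2 + z*(90*x + 240)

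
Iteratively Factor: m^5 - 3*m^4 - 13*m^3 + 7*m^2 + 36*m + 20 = (m + 2)*(m^4 - 5*m^3 - 3*m^2 + 13*m + 10) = (m + 1)*(m + 2)*(m^3 - 6*m^2 + 3*m + 10) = (m + 1)^2*(m + 2)*(m^2 - 7*m + 10) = (m - 5)*(m + 1)^2*(m + 2)*(m - 2)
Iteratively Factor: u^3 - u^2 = (u - 1)*(u^2) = u*(u - 1)*(u)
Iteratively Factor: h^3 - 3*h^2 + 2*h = (h)*(h^2 - 3*h + 2) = h*(h - 1)*(h - 2)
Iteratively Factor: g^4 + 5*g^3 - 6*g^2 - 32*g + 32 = (g - 2)*(g^3 + 7*g^2 + 8*g - 16) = (g - 2)*(g + 4)*(g^2 + 3*g - 4) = (g - 2)*(g - 1)*(g + 4)*(g + 4)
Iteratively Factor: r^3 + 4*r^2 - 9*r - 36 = (r - 3)*(r^2 + 7*r + 12) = (r - 3)*(r + 4)*(r + 3)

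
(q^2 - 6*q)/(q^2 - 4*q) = (q - 6)/(q - 4)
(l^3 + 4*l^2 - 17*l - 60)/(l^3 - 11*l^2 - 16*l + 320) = (l^2 - l - 12)/(l^2 - 16*l + 64)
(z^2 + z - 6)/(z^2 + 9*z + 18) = (z - 2)/(z + 6)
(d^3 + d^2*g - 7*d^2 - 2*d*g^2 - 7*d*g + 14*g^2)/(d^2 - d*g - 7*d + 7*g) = d + 2*g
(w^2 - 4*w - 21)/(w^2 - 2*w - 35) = (w + 3)/(w + 5)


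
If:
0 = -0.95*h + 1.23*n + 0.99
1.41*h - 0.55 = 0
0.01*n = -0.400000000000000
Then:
No Solution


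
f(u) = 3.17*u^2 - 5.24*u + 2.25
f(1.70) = 2.50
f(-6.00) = 147.81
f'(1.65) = 5.22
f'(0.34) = -3.08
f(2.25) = 6.51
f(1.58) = 1.88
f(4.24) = 37.02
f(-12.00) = 521.61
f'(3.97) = 19.93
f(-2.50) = 35.16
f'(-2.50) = -21.09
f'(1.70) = 5.54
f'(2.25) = 9.02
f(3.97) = 31.41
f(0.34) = 0.83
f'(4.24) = 21.64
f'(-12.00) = -81.32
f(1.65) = 2.23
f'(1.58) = 4.78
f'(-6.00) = -43.28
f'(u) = 6.34*u - 5.24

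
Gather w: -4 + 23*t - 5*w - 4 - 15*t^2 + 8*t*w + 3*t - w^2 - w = -15*t^2 + 26*t - w^2 + w*(8*t - 6) - 8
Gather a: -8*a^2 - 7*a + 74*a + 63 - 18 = -8*a^2 + 67*a + 45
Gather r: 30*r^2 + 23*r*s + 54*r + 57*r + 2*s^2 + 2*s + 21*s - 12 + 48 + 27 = 30*r^2 + r*(23*s + 111) + 2*s^2 + 23*s + 63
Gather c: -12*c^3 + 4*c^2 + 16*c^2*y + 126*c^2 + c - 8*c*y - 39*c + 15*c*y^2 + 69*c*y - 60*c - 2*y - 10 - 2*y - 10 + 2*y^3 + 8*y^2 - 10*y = -12*c^3 + c^2*(16*y + 130) + c*(15*y^2 + 61*y - 98) + 2*y^3 + 8*y^2 - 14*y - 20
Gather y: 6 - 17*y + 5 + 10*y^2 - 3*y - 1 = 10*y^2 - 20*y + 10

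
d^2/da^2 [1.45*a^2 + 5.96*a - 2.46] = 2.90000000000000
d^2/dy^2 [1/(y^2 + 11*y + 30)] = 2*(-y^2 - 11*y + (2*y + 11)^2 - 30)/(y^2 + 11*y + 30)^3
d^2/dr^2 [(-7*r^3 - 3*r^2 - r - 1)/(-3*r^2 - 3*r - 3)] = 2*(-2*r^3 + 15*r^2 + 21*r + 2)/(3*(r^6 + 3*r^5 + 6*r^4 + 7*r^3 + 6*r^2 + 3*r + 1))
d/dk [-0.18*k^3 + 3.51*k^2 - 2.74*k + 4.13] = -0.54*k^2 + 7.02*k - 2.74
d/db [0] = 0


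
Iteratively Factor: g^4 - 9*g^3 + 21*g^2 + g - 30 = (g + 1)*(g^3 - 10*g^2 + 31*g - 30) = (g - 3)*(g + 1)*(g^2 - 7*g + 10) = (g - 3)*(g - 2)*(g + 1)*(g - 5)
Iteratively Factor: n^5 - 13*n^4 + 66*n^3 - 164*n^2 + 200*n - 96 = (n - 2)*(n^4 - 11*n^3 + 44*n^2 - 76*n + 48) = (n - 2)^2*(n^3 - 9*n^2 + 26*n - 24) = (n - 2)^3*(n^2 - 7*n + 12) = (n - 3)*(n - 2)^3*(n - 4)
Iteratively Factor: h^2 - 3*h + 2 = (h - 1)*(h - 2)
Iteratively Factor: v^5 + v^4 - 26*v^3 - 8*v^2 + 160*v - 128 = (v - 2)*(v^4 + 3*v^3 - 20*v^2 - 48*v + 64) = (v - 4)*(v - 2)*(v^3 + 7*v^2 + 8*v - 16) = (v - 4)*(v - 2)*(v - 1)*(v^2 + 8*v + 16) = (v - 4)*(v - 2)*(v - 1)*(v + 4)*(v + 4)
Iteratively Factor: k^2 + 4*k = (k)*(k + 4)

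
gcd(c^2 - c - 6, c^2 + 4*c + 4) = c + 2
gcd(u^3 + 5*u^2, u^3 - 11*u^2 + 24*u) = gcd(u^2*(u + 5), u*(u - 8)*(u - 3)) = u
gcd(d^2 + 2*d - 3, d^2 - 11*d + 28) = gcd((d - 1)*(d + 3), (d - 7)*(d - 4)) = 1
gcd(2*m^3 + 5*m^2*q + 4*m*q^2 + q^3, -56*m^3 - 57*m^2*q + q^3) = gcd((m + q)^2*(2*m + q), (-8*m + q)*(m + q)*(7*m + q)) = m + q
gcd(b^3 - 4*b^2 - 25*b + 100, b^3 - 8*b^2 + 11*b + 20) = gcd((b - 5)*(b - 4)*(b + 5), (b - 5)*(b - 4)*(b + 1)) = b^2 - 9*b + 20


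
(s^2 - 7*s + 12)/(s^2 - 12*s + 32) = (s - 3)/(s - 8)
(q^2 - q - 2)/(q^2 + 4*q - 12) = (q + 1)/(q + 6)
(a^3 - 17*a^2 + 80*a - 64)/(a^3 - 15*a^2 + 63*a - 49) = (a^2 - 16*a + 64)/(a^2 - 14*a + 49)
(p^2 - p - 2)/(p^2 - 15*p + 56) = (p^2 - p - 2)/(p^2 - 15*p + 56)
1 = 1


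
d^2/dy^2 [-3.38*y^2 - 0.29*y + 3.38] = -6.76000000000000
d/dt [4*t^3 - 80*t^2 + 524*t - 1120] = 12*t^2 - 160*t + 524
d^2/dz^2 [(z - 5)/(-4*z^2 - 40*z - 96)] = (-4*(z - 5)*(z + 5)^2 + (3*z + 5)*(z^2 + 10*z + 24))/(2*(z^2 + 10*z + 24)^3)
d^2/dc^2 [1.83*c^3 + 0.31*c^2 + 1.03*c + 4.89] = 10.98*c + 0.62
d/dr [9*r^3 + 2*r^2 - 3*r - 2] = 27*r^2 + 4*r - 3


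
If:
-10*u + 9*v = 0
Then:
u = 9*v/10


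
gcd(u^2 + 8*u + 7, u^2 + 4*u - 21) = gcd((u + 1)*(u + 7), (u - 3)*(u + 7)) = u + 7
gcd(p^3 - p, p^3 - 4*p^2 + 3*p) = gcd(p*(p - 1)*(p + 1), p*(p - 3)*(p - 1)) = p^2 - p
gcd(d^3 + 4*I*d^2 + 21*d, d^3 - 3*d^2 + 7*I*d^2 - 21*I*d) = d^2 + 7*I*d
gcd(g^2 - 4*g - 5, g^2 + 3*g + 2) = g + 1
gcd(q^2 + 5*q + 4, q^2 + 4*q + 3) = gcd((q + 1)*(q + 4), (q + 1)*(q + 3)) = q + 1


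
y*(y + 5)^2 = y^3 + 10*y^2 + 25*y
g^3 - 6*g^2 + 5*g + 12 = (g - 4)*(g - 3)*(g + 1)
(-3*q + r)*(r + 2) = -3*q*r - 6*q + r^2 + 2*r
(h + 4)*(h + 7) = h^2 + 11*h + 28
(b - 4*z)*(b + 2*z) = b^2 - 2*b*z - 8*z^2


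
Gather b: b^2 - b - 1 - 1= b^2 - b - 2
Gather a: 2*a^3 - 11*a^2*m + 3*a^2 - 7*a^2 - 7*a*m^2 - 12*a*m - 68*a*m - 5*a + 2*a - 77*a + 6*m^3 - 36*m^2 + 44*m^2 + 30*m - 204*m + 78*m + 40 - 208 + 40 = 2*a^3 + a^2*(-11*m - 4) + a*(-7*m^2 - 80*m - 80) + 6*m^3 + 8*m^2 - 96*m - 128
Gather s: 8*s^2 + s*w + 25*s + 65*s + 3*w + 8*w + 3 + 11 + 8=8*s^2 + s*(w + 90) + 11*w + 22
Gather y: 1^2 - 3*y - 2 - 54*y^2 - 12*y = -54*y^2 - 15*y - 1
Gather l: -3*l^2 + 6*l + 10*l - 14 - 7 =-3*l^2 + 16*l - 21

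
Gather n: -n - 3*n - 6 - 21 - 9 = -4*n - 36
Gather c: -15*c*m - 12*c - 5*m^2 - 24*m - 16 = c*(-15*m - 12) - 5*m^2 - 24*m - 16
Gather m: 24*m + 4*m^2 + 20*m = 4*m^2 + 44*m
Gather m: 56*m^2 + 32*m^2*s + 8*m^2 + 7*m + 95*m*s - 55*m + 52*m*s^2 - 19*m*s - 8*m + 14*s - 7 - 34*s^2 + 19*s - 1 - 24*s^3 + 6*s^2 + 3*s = m^2*(32*s + 64) + m*(52*s^2 + 76*s - 56) - 24*s^3 - 28*s^2 + 36*s - 8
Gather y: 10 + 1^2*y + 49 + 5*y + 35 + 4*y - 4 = 10*y + 90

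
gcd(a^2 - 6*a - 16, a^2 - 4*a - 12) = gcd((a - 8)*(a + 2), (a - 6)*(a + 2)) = a + 2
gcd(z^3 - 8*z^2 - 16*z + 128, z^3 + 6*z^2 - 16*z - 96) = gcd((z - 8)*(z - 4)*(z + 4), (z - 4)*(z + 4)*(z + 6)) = z^2 - 16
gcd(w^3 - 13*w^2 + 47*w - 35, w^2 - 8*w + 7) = w^2 - 8*w + 7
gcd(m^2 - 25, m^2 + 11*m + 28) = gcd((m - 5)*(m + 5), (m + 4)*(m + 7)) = 1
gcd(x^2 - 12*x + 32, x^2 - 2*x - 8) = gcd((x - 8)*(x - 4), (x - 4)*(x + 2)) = x - 4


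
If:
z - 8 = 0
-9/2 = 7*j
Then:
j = -9/14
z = 8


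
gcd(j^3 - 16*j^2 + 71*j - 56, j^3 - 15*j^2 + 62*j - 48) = j^2 - 9*j + 8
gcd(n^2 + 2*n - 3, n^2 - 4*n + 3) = n - 1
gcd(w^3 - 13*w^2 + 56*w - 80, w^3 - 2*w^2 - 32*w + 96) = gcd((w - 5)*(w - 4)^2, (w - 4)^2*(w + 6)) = w^2 - 8*w + 16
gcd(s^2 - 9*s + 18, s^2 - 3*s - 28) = 1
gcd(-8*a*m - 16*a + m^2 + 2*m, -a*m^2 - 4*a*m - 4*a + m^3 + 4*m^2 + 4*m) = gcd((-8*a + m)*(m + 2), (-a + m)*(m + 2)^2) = m + 2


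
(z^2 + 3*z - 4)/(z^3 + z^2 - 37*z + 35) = (z + 4)/(z^2 + 2*z - 35)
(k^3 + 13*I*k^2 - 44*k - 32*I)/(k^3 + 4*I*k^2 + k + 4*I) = (k + 8*I)/(k - I)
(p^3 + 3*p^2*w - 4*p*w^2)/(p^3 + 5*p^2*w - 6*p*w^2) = (p + 4*w)/(p + 6*w)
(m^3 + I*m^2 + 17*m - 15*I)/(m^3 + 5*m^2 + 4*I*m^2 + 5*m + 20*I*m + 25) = (m - 3*I)/(m + 5)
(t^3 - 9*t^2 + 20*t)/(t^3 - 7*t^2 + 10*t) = (t - 4)/(t - 2)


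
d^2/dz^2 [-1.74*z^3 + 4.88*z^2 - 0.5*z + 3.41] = 9.76 - 10.44*z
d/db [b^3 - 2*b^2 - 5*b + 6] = 3*b^2 - 4*b - 5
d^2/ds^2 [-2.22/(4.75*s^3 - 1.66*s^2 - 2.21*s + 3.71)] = ((63.27*s - 7.3704)*(4.75*s^3 - 1.66*s^2 - 2.21*s + 3.71) - 2.22*(-28.5*s^2 + 6.64*s + 4.42)*(-14.25*s^2 + 3.32*s + 2.21))/(4.75*s^3 - 1.66*s^2 - 2.21*s + 3.71)^3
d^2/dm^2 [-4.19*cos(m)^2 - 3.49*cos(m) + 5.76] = 3.49*cos(m) + 8.38*cos(2*m)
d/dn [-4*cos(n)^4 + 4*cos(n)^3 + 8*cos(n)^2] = -4*(4*sin(n)^2 + 3*cos(n))*sin(n)*cos(n)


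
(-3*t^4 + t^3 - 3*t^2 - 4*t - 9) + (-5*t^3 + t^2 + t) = -3*t^4 - 4*t^3 - 2*t^2 - 3*t - 9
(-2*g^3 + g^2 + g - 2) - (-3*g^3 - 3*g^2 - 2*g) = g^3 + 4*g^2 + 3*g - 2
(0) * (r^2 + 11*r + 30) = 0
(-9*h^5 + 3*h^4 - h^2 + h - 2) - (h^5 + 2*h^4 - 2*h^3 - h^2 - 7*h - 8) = -10*h^5 + h^4 + 2*h^3 + 8*h + 6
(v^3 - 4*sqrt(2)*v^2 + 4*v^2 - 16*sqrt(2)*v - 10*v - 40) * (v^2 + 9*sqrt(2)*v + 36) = v^5 + 4*v^4 + 5*sqrt(2)*v^4 - 46*v^3 + 20*sqrt(2)*v^3 - 234*sqrt(2)*v^2 - 184*v^2 - 936*sqrt(2)*v - 360*v - 1440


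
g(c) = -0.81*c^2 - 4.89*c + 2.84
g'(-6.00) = 4.83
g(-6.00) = 3.02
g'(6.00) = -14.61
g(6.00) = -55.66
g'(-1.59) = -2.31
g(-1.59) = 8.57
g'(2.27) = -8.57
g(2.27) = -12.43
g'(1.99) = -8.11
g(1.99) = -10.10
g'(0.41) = -5.55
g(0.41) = 0.70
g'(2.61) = -9.12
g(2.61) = -15.44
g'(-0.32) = -4.37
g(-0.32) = 4.32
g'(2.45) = -8.86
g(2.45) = -14.00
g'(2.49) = -8.92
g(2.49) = -14.36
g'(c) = -1.62*c - 4.89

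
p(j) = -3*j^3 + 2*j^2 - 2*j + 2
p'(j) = -9*j^2 + 4*j - 2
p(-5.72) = 640.32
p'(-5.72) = -319.35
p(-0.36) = 3.12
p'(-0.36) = -4.61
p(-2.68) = 79.47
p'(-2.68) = -77.36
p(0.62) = 0.81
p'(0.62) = -2.98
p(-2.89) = 96.90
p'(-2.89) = -88.73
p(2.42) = -33.64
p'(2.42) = -45.03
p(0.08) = 1.85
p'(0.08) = -1.74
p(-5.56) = 590.59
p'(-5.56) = -302.46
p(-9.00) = 2369.00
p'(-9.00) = -767.00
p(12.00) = -4918.00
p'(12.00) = -1250.00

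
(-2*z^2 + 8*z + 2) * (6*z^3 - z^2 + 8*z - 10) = -12*z^5 + 50*z^4 - 12*z^3 + 82*z^2 - 64*z - 20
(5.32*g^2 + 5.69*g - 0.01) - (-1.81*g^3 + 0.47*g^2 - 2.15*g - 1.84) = 1.81*g^3 + 4.85*g^2 + 7.84*g + 1.83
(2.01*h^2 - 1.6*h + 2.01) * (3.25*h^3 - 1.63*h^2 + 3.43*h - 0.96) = 6.5325*h^5 - 8.4763*h^4 + 16.0348*h^3 - 10.6939*h^2 + 8.4303*h - 1.9296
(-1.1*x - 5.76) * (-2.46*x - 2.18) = 2.706*x^2 + 16.5676*x + 12.5568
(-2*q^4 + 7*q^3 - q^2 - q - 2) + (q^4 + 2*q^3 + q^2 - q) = -q^4 + 9*q^3 - 2*q - 2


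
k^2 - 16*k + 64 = (k - 8)^2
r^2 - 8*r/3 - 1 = (r - 3)*(r + 1/3)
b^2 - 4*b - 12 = (b - 6)*(b + 2)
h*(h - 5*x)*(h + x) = h^3 - 4*h^2*x - 5*h*x^2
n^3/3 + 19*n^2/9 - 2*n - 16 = (n/3 + 1)*(n - 8/3)*(n + 6)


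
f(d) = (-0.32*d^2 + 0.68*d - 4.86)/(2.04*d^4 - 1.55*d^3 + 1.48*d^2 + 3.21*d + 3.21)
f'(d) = (0.68 - 0.64*d)/(2.04*d^4 - 1.55*d^3 + 1.48*d^2 + 3.21*d + 3.21) + (-0.32*d^2 + 0.68*d - 4.86)*(-8.16*d^3 + 4.65*d^2 - 2.96*d - 3.21)/(2.04*d^4 - 1.55*d^3 + 1.48*d^2 + 3.21*d + 3.21)^2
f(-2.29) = -0.10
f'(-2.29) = -0.14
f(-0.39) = -2.23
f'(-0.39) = 1.23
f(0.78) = -0.68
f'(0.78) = 0.70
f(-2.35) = -0.10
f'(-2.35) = -0.12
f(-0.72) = -1.97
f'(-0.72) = -2.69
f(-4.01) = -0.02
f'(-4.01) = -0.01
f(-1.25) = -0.65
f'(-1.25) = -1.47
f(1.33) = -0.35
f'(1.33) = 0.48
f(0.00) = -1.51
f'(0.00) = 1.73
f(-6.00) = -0.01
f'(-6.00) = -0.00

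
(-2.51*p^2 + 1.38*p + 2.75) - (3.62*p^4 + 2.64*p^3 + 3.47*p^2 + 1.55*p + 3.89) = -3.62*p^4 - 2.64*p^3 - 5.98*p^2 - 0.17*p - 1.14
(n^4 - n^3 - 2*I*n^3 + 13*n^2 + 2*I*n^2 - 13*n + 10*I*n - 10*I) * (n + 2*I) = n^5 - n^4 + 17*n^3 - 17*n^2 + 36*I*n^2 - 20*n - 36*I*n + 20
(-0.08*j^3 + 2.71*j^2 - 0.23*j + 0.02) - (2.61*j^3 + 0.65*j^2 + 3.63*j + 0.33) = -2.69*j^3 + 2.06*j^2 - 3.86*j - 0.31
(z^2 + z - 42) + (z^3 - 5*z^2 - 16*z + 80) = z^3 - 4*z^2 - 15*z + 38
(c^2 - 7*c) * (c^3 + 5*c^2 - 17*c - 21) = c^5 - 2*c^4 - 52*c^3 + 98*c^2 + 147*c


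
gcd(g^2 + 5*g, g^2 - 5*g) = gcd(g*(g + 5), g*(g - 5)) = g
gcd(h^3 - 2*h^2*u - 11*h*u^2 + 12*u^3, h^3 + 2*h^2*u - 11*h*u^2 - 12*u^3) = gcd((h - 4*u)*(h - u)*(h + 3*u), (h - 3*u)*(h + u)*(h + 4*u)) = 1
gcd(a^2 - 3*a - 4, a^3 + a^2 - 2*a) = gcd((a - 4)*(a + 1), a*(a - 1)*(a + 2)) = 1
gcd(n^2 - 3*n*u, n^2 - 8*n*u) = n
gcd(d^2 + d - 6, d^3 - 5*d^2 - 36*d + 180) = 1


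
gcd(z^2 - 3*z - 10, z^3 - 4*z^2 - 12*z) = z + 2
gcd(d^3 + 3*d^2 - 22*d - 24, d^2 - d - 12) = d - 4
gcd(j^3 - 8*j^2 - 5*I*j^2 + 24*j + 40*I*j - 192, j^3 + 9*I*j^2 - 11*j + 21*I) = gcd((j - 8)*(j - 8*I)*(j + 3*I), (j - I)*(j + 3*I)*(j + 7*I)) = j + 3*I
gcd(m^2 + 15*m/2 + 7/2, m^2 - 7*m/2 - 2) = m + 1/2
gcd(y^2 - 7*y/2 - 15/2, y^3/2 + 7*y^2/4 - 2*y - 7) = 1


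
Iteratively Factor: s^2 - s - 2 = (s + 1)*(s - 2)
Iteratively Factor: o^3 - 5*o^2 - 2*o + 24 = (o - 3)*(o^2 - 2*o - 8) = (o - 4)*(o - 3)*(o + 2)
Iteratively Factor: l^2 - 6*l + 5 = (l - 5)*(l - 1)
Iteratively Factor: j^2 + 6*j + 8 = (j + 4)*(j + 2)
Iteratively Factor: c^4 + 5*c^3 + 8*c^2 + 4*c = (c)*(c^3 + 5*c^2 + 8*c + 4) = c*(c + 1)*(c^2 + 4*c + 4) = c*(c + 1)*(c + 2)*(c + 2)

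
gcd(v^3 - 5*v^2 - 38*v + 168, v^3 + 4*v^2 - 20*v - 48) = v^2 + 2*v - 24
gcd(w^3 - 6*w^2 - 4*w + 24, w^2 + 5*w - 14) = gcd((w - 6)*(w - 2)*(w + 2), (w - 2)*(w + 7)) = w - 2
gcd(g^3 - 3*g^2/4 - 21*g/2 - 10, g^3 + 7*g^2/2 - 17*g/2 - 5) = 1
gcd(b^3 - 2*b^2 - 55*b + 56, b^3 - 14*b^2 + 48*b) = b - 8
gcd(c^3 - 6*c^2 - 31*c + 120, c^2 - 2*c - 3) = c - 3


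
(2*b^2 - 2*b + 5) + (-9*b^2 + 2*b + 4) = 9 - 7*b^2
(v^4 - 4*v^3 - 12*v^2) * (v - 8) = v^5 - 12*v^4 + 20*v^3 + 96*v^2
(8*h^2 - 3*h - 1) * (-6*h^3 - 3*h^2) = -48*h^5 - 6*h^4 + 15*h^3 + 3*h^2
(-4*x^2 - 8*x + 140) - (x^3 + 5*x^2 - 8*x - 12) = -x^3 - 9*x^2 + 152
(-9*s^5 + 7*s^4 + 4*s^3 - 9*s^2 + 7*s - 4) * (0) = 0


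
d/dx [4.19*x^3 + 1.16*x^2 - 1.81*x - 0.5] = 12.57*x^2 + 2.32*x - 1.81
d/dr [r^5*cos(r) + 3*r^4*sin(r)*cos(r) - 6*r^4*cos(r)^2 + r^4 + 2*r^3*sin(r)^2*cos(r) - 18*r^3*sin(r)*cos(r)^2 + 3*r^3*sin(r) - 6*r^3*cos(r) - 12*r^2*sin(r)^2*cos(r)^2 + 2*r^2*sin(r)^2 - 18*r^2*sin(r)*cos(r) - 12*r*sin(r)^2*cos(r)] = -r^5*sin(r) + 6*r^4*sin(2*r) + 5*r^4*cos(r) + 3*r^4*cos(2*r) + 11*r^3*sin(r)/2 + 6*r^3*sin(2*r) + 3*r^3*sin(3*r)/2 - 3*r^3*cos(r)/2 - 12*r^3*cos(2*r) - 27*r^3*cos(3*r)/2 - 8*r^3 - 9*r^2*sin(r)/2 + 2*r^2*sin(2*r) - 27*r^2*sin(3*r)/2 - 6*r^2*sin(4*r) - 33*r^2*cos(r)/2 - 18*r^2*cos(2*r) - 3*r^2*cos(3*r)/2 + 3*r*sin(r) - 18*r*sin(2*r) - 9*r*sin(3*r) + 6*r*cos(2*r)^2 - 2*r*cos(2*r) - 4*r - 3*cos(r) + 3*cos(3*r)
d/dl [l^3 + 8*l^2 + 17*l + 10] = 3*l^2 + 16*l + 17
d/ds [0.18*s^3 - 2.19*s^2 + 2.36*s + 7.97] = 0.54*s^2 - 4.38*s + 2.36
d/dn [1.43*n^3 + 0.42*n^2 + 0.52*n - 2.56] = 4.29*n^2 + 0.84*n + 0.52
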